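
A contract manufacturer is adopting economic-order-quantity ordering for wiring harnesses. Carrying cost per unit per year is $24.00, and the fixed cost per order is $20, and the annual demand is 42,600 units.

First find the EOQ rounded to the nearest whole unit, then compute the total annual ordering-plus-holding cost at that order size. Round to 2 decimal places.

2DS/H = 2·42,600·20/24 = 71,000.00
EOQ = √71,000.00 ≈ 266.46 → Q = 266 units
Annual ordering cost = (D/Q)·S = (42,600/266) × 20 = $3,203.01
Annual holding cost  = (Q/2)·H = (266/2) × 24 = $3,192.00
Total = $3,203.01 + $3,192.00 = $6,395.01

$6,395.01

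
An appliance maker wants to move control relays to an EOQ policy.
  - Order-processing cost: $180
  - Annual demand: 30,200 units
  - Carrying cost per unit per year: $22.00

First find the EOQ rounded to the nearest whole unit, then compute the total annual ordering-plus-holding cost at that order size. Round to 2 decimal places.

$15,465.57

2DS/H = 2·30,200·180/22 = 494,181.82
EOQ = √494,181.82 ≈ 702.98 → Q = 703 units
Annual ordering cost = (D/Q)·S = (30,200/703) × 180 = $7,732.57
Annual holding cost  = (Q/2)·H = (703/2) × 22 = $7,733.00
Total = $7,732.57 + $7,733.00 = $15,465.57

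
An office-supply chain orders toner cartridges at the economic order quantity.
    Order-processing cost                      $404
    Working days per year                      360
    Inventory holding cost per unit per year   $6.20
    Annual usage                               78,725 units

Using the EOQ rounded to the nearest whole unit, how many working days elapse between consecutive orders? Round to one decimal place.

Q* = √(2·D·S / H) = √(2·78,725·404 / 6.2) = √10,259,645.2 ≈ 3,203.07 → Q = 3,203 units
Cycle time = (working days × Q)/D = (360 × 3,203) / 78,725 = 14.647 days

14.6 days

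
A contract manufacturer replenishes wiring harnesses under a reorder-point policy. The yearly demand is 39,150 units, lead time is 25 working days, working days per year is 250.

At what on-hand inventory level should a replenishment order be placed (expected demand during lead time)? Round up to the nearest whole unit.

Daily demand d = 39,150 / 250 = 156.600 units/day
Demand during lead time = 156.600 × 25 = 3,915.00
Reorder point = 3,915.00 → round up

3,915 units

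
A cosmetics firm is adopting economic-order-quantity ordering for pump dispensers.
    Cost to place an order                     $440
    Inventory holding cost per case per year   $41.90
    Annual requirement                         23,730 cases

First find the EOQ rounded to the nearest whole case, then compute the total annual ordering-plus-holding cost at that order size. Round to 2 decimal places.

Optimal lot size Q* = (2 × 23,730 × $440 / $41.9)^½ ≈ 705.97 → Q = 706 cases
Annual ordering cost = (D/Q)·S = (23,730/706) × 440 = $14,789.24
Annual holding cost  = (Q/2)·H = (706/2) × 41.9 = $14,790.70
Total = $14,789.24 + $14,790.70 = $29,579.94

$29,579.94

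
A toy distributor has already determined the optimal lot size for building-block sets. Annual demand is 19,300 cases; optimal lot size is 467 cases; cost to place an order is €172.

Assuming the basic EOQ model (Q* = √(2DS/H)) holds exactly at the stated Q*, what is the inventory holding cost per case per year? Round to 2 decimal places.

From Q* = √(2DS/H) ⇒ Q*² = 2DS/H.
H = 2DS / Q² = 2 × 19,300 × 172 / 467² = 30.4426

€30.44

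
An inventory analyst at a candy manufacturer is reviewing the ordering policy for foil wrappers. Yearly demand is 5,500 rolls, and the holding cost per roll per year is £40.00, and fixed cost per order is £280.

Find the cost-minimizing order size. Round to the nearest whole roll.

2DS/H = 2·5,500·280/40 = 77,000.00
EOQ = √77,000.00 ≈ 277.49

277 rolls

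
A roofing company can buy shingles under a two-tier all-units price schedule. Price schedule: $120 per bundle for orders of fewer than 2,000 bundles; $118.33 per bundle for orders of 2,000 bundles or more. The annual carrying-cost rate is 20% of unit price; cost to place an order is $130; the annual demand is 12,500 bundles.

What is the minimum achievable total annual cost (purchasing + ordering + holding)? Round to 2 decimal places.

H₁ = 20%×$120 = $24.0000;  H₂ = 20%×$118.33 = $23.6660
EOQ₁ = √(2×12,500×130/24.0000) = 367.99  (< 2,000, feasible at tier 1)
EOQ₂ = √(2×12,500×130/23.6660) = 370.58  (< 2,000 → use Q = 2,000 at tier-2 price)
TC(tier 1 (EOQ₁), Q≈368.0) = $1,508,831.76
TC(tier 2, Q≈2,000.0) = $1,503,603.50
Minimum at tier 2: $1,503,603.50

$1,503,603.50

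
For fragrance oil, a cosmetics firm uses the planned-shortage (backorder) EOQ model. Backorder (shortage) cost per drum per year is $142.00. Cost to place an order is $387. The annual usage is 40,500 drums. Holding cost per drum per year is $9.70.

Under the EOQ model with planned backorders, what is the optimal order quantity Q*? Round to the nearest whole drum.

Q* = √(2DS/H) · √((H + b)/b)
   = √(2 × 40,500 × 387 / 9.7) · √((9.7 + 142) / 142)
   = 1,797.679 × 1.0336 ≈ 1,858.06

1,858 drums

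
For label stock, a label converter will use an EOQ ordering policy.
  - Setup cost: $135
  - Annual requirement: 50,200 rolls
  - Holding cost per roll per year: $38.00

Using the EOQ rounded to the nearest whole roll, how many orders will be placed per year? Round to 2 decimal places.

2DS/H = 2·50,200·135/38 = 356,684.21
EOQ = √356,684.21 ≈ 597.23 → Q = 597
N = D/Q = 50,200/597 ≈ 84.087 orders/yr

84.09 orders per year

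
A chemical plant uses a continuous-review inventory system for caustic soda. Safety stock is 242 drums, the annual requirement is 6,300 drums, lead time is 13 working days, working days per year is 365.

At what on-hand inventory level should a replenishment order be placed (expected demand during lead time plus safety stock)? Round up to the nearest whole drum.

Daily demand d = 6,300 / 365 = 17.260 drums/day
Demand during lead time = 17.260 × 13 = 224.38
Reorder point = 224.38 + 242 = 466.38 → round up

467 drums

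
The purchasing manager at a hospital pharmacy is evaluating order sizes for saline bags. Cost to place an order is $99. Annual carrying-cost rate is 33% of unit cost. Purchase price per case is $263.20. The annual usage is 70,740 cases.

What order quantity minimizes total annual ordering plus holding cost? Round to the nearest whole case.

Carrying cost H = $263.2 × 33% = $86.8560/case/yr
2DS/H = 2·70,740·99/86.856 = 161,261.40
EOQ = √161,261.40 ≈ 401.57

402 cases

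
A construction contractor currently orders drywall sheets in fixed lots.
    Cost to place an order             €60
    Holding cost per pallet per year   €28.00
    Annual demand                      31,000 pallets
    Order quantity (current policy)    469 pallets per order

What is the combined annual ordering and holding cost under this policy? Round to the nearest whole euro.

€10,532

Orders/yr = 31,000/469 = 66.098; ordering cost = 66.098 × €60 = €3,965.88
Average inventory = 469/2 = 234.5; holding cost = 234.5 × €28 = €6,566.00
Total = €3,965.88 + €6,566.00 = €10,531.88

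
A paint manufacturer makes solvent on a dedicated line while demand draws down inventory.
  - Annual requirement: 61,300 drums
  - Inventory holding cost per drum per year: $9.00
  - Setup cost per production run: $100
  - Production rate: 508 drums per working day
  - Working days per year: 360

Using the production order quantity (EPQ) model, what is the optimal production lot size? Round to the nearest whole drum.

1,431 drums

d = 61,300/360 = 170.2778 drums/day;  effective holding cost H(1 − d/p) = 9·(1 − 170.2778/508) = 5.98327
Q* = √(2DS / H_eff) = √(2·61,300·100 / 5.98327) ≈ 1,431.45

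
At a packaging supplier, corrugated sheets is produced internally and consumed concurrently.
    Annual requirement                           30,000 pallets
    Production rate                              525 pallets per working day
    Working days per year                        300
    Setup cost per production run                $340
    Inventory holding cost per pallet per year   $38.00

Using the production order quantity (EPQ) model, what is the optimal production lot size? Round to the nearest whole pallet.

814 pallets

d = 30,000/300 = 100.0000 pallets/day;  effective holding cost H(1 − d/p) = 38·(1 − 100.0000/525) = 30.76190
Q* = √(2DS / H_eff) = √(2·30,000·340 / 30.76190) ≈ 814.35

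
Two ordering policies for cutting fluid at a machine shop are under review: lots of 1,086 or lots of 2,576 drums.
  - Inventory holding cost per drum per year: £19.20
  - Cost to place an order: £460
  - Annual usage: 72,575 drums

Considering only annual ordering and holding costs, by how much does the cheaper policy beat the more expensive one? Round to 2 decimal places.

Annual cost at Q: ordering D·S/Q plus holding Q·H/2.
TC(1,086) = (72,575/1,086)×460 + (1,086/2)×19.2 = £41,166.39
TC(2,576) = (72,575/2,576)×460 + (2,576/2)×19.2 = £37,689.42
|ΔTC| = |£41,166.39 − £37,689.42| = £3,476.97

£3,476.97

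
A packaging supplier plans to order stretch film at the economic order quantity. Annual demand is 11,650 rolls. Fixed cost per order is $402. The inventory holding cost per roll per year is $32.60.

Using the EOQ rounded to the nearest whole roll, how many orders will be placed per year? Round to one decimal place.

2DS/H = 2·11,650·402/32.6 = 287,319.02
EOQ = √287,319.02 ≈ 536.02 → Q = 536
Orders per year = D/Q = 11,650 / 536 = 21.735

21.7 orders per year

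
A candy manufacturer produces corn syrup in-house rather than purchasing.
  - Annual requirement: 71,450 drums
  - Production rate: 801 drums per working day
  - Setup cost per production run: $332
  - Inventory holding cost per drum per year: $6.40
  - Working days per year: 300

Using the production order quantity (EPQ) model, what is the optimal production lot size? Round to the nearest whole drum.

3,248 drums

d = 71,450/300 = 238.1667 drums/day;  effective holding cost H(1 − d/p) = 6.4·(1 − 238.1667/801) = 4.49705
Q* = √(2DS / H_eff) = √(2·71,450·332 / 4.49705) ≈ 3,248.04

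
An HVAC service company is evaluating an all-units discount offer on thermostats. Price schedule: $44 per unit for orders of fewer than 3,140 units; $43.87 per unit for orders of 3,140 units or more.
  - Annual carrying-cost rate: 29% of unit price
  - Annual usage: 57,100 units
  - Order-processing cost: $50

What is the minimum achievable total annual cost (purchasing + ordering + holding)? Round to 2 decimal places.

H₁ = 29%×$44 = $12.7600;  H₂ = 29%×$43.87 = $12.7223
EOQ₁ = √(2×57,100×50/12.7600) = 668.95  (< 3,140, feasible at tier 1)
EOQ₂ = √(2×57,100×50/12.7223) = 669.94  (< 3,140 → use Q = 3,140 at tier-2 price)
TC(tier 1 (EOQ₁), Q≈668.9) = $2,520,935.78
TC(tier 2, Q≈3,140.0) = $2,525,860.25
Minimum at tier 1 (EOQ₁): $2,520,935.78

$2,520,935.78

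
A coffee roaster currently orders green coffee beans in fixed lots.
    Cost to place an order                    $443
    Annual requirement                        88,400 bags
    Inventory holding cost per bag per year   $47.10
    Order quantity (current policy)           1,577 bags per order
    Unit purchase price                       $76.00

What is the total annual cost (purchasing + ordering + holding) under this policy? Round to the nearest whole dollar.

$6,780,371

Ordering: D/Q × S = 88,400/1,577 × $443 = $24,832.72
Holding:  Q/2 × H = 1,577/2 × $47.1 = $37,138.35
Purchase cost = D·C = 88,400 × 76 = $6,718,400.00
Total = $24,832.72 + $37,138.35 + $6,718,400.00 = $6,780,371.07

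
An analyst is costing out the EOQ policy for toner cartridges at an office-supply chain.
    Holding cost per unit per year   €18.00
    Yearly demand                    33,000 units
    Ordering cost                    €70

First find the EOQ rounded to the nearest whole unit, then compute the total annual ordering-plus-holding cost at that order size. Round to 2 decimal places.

Q* = √(2·D·S / H) = √(2·33,000·70 / 18) = √256,666.7 ≈ 506.62 → Q = 507 units
Orders/yr = 33,000/507 = 65.089; ordering cost = 65.089 × €70 = €4,556.21
Average inventory = 507/2 = 253.5; holding cost = 253.5 × €18 = €4,563.00
Total = €4,556.21 + €4,563.00 = €9,119.21

€9,119.21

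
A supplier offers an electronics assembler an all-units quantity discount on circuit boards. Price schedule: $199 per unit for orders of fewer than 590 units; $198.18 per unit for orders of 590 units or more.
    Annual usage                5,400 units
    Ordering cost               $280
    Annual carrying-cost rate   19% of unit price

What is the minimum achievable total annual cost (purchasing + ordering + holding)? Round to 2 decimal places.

$1,083,842.70

H₁ = 19%×$199 = $37.8100;  H₂ = 19%×$198.18 = $37.6542
EOQ₁ = √(2×5,400×280/37.8100) = 282.81  (< 590, feasible at tier 1)
EOQ₂ = √(2×5,400×280/37.6542) = 283.39  (< 590 → use Q = 590 at tier-2 price)
TC(tier 1 (EOQ₁), Q≈282.8) = $1,085,292.87
TC(tier 2, Q≈590.0) = $1,083,842.70
Minimum at tier 2: $1,083,842.70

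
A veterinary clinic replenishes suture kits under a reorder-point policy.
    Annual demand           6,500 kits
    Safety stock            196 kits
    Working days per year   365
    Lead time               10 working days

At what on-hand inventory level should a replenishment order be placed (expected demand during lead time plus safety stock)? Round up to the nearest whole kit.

375 kits

Daily demand d = 6,500 / 365 = 17.808 kits/day
Demand during lead time = 17.808 × 10 = 178.08
Reorder point = 178.08 + 196 = 374.08 → round up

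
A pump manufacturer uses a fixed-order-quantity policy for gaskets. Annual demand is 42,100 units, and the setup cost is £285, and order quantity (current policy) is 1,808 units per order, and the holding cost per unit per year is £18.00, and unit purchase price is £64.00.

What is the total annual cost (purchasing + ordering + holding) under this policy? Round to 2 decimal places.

Annual ordering cost = (D/Q)·S = (42,100/1,808) × 285 = £6,636.34
Annual holding cost  = (Q/2)·H = (1,808/2) × 18 = £16,272.00
Purchase cost = D·C = 42,100 × 64 = £2,694,400.00
Total = £6,636.34 + £16,272.00 + £2,694,400.00 = £2,717,308.34

£2,717,308.34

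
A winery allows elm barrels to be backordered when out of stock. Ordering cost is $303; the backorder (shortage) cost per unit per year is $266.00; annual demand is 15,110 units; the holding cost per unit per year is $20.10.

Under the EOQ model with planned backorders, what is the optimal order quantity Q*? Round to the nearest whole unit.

Basic EOQ = √(2·15,110·303/20.1) = 674.948
Backorder adjustment √((H+b)/b) = √((20.1+266)/266) = 1.0371
Q* = 674.948 × 1.0371 ≈ 699.98

700 units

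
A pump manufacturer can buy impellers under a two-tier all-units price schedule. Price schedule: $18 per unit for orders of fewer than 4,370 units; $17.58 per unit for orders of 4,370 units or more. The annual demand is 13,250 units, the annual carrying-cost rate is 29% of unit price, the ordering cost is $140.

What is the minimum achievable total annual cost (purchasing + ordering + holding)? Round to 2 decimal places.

H₁ = 29%×$18 = $5.2200;  H₂ = 29%×$17.58 = $5.0982
EOQ₁ = √(2×13,250×140/5.2200) = 843.05  (< 4,370, feasible at tier 1)
EOQ₂ = √(2×13,250×140/5.0982) = 853.06  (< 4,370 → use Q = 4,370 at tier-2 price)
TC(tier 1 (EOQ₁), Q≈843.0) = $242,900.70
TC(tier 2, Q≈4,370.0) = $244,499.05
Minimum at tier 1 (EOQ₁): $242,900.70

$242,900.70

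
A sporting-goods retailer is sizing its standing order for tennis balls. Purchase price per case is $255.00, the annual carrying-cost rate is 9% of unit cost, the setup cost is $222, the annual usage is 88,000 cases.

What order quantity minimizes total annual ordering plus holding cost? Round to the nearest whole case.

1,305 cases

Carrying cost H = $255 × 9% = $22.9500/case/yr
Optimal lot size Q* = (2 × 88,000 × $222 / $22.95)^½ ≈ 1,304.79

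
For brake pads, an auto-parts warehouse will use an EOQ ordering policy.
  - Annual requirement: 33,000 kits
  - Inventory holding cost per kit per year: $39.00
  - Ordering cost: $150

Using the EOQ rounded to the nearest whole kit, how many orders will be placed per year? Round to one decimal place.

65.5 orders per year

EOQ = √(2DS/H) = √(2 × 33,000 × 150 / 39)
    = √(253,846.15) ≈ 503.83 → Q = 504
N = D/Q = 33,000/504 ≈ 65.476 orders/yr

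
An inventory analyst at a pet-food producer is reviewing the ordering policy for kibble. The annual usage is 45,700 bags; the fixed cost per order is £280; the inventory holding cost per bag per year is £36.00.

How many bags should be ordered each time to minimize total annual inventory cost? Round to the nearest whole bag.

Optimal lot size Q* = (2 × 45,700 × £280 / £36)^½ ≈ 843.14

843 bags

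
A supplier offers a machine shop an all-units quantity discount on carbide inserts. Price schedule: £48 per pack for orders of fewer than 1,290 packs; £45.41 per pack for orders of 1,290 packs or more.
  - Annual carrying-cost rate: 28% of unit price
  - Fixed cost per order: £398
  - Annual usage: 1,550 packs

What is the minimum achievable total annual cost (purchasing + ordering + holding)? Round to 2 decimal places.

£78,472.13

H₁ = 28%×£48 = £13.4400;  H₂ = 28%×£45.41 = £12.7148
EOQ₁ = √(2×1,550×398/13.4400) = 302.99  (< 1,290, feasible at tier 1)
EOQ₂ = √(2×1,550×398/12.7148) = 311.51  (< 1,290 → use Q = 1,290 at tier-2 price)
TC(tier 1 (EOQ₁), Q≈303.0) = £78,472.13
TC(tier 2, Q≈1,290.0) = £79,064.76
Minimum at tier 1 (EOQ₁): £78,472.13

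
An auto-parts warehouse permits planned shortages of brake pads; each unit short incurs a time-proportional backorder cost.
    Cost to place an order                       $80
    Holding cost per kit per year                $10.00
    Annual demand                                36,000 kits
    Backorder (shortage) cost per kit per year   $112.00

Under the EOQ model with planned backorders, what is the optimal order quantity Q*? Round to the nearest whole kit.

792 kits

Basic EOQ = √(2·36,000·80/10) = 758.947
Backorder adjustment √((H+b)/b) = √((10+112)/112) = 1.0437
Q* = 758.947 × 1.0437 ≈ 792.10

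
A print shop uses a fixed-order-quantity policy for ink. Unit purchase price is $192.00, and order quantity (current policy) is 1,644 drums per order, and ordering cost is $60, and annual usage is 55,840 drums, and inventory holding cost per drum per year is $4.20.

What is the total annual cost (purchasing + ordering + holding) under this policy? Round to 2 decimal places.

$10,726,770.36

Annual ordering cost = (D/Q)·S = (55,840/1,644) × 60 = $2,037.96
Annual holding cost  = (Q/2)·H = (1,644/2) × 4.2 = $3,452.40
Purchase cost = D·C = 55,840 × 192 = $10,721,280.00
Total = $2,037.96 + $3,452.40 + $10,721,280.00 = $10,726,770.36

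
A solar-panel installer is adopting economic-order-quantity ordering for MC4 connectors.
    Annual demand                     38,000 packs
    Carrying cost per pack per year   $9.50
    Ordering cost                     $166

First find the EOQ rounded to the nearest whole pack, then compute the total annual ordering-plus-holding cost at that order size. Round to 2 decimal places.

Optimal lot size Q* = (2 × 38,000 × $166 / $9.5)^½ ≈ 1,152.39 → Q = 1,152 packs
Ordering: D/Q × S = 38,000/1,152 × $166 = $5,475.69
Holding:  Q/2 × H = 1,152/2 × $9.5 = $5,472.00
Total = $5,475.69 + $5,472.00 = $10,947.69

$10,947.69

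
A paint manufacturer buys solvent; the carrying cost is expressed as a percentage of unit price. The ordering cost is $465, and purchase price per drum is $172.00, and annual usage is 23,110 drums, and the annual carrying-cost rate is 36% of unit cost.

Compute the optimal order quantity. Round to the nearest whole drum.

Carrying cost H = $172 × 36% = $61.9200/drum/yr
Q* = √(2·D·S / H) = √(2·23,110·465 / 61.92) = √347,097.9 ≈ 589.15

589 drums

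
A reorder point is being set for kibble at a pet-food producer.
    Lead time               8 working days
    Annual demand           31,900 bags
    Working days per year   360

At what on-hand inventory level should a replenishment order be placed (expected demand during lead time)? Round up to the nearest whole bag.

709 bags

Daily demand d = 31,900 / 360 = 88.611 bags/day
Demand during lead time = 88.611 × 8 = 708.89
Reorder point = 708.89 → round up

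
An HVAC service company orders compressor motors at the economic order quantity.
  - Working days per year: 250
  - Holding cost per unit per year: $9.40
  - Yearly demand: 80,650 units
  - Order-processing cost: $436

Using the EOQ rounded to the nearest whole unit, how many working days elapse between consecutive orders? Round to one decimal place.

8.5 days

2DS/H = 2·80,650·436/9.4 = 7,481,574.47
EOQ = √7,481,574.47 ≈ 2,735.25 → Q = 2,735 units
Days between orders = 250 / (D/Q) = 250 / 29.488 ≈ 8.478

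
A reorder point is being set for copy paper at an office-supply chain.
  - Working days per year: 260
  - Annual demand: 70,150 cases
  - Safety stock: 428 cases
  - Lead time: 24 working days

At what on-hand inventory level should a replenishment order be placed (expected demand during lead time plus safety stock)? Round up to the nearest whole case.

Daily demand d = 70,150 / 260 = 269.808 cases/day
Demand during lead time = 269.808 × 24 = 6,475.38
Reorder point = 6,475.38 + 428 = 6,903.38 → round up

6,904 cases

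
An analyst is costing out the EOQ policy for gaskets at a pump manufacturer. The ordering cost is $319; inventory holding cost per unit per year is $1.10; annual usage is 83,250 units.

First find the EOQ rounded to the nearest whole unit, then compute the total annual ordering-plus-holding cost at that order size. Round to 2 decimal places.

Optimal lot size Q* = (2 × 83,250 × $319 / $1.1)^½ ≈ 6,948.74 → Q = 6,949 units
Orders/yr = 83,250/6,949 = 11.980; ordering cost = 11.980 × $319 = $3,821.66
Average inventory = 6,949/2 = 3474.5; holding cost = 3474.5 × $1.1 = $3,821.95
Total = $3,821.66 + $3,821.95 = $7,643.61

$7,643.61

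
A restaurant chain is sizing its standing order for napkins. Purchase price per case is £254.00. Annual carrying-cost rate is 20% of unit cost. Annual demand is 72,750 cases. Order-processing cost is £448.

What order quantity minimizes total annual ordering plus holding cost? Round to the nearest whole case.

1,133 cases

Carrying cost H = £254 × 20% = £50.8000/case/yr
Optimal lot size Q* = (2 × 72,750 × £448 / £50.8)^½ ≈ 1,132.76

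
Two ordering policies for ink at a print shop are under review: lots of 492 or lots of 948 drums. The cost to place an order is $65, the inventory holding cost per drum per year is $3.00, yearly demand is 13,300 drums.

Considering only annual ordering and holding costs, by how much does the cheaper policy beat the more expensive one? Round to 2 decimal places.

$161.19

For each Q, cost = (D/Q)·S + (Q/2)·H.
TC(492) = (13,300/492)×65 + (492/2)×3 = $2,495.11
TC(948) = (13,300/948)×65 + (948/2)×3 = $2,333.92
Cheaper: Q = 948.  Difference = $161.19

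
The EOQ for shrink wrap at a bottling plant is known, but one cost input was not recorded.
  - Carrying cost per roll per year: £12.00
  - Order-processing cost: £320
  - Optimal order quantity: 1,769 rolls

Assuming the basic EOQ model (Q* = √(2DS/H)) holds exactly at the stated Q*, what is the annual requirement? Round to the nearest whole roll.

58,676 rolls per year

From Q* = √(2DS/H) ⇒ Q*² = 2DS/H.
D = Q²H / (2S) = 1,769² × 12 / (2 × 320) = 58,675.52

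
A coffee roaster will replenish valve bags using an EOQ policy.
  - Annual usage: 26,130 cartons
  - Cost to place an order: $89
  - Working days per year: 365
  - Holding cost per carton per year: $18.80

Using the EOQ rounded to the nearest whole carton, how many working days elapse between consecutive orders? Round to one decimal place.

6.9 days

2DS/H = 2·26,130·89/18.8 = 247,401.06
EOQ = √247,401.06 ≈ 497.39 → Q = 497 cartons
T = Q/D × 365 days = 497/26,130 × 365 = 6.942 days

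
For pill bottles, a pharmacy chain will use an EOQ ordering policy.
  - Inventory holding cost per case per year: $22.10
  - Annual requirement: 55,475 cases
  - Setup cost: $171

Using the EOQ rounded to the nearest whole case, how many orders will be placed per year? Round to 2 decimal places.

EOQ = √(2DS/H) = √(2 × 55,475 × 171 / 22.1)
    = √(858,481.90) ≈ 926.54 → Q = 927
Orders per year = D/Q = 55,475 / 927 = 59.844

59.84 orders per year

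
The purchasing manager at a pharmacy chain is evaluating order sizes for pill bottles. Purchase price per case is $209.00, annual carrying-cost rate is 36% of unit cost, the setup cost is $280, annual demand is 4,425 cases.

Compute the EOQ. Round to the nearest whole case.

181 cases

H = i·C = 0.36 × $209 = $75.2400 per case-year
EOQ = √(2DS/H) = √(2 × 4,425 × 280 / 75.24)
    = √(32,934.61) ≈ 181.48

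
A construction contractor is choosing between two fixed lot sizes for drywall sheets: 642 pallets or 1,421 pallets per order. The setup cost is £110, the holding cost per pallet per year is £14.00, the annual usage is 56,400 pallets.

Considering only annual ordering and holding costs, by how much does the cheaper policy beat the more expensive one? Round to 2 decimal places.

£155.39

Annual cost at Q: ordering D·S/Q plus holding Q·H/2.
TC(642) = (56,400/642)×110 + (642/2)×14 = £14,157.55
TC(1,421) = (56,400/1,421)×110 + (1,421/2)×14 = £14,312.94
Cheaper: Q = 642.  Difference = £155.39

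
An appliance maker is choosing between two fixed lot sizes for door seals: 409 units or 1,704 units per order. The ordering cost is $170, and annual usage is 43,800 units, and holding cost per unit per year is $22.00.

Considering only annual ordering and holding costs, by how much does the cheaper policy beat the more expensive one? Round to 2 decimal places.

TC(Q) = (D/Q)S + (Q/2)H
TC(409) = (43,800/409)×170 + (409/2)×22 = $22,704.38
TC(1,704) = (43,800/1,704)×170 + (1,704/2)×22 = $23,113.72
Lots of 409 are cheaper by $409.34.

$409.34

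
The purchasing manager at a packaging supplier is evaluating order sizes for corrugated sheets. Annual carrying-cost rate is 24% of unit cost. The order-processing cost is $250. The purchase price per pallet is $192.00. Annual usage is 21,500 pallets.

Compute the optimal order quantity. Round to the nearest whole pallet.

483 pallets

H = i·C = 0.24 × $192 = $46.0800 per pallet-year
Optimal lot size Q* = (2 × 21,500 × $250 / $46.08)^½ ≈ 483.00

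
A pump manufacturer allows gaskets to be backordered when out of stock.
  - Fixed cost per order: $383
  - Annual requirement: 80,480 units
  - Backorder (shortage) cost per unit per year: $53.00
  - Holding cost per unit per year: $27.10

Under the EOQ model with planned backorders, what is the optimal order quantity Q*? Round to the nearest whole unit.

Q* = √(2DS/H) · √((H + b)/b)
   = √(2 × 80,480 × 383 / 27.1) · √((27.1 + 53) / 53)
   = 1,508.251 × 1.2294 ≈ 1,854.18

1,854 units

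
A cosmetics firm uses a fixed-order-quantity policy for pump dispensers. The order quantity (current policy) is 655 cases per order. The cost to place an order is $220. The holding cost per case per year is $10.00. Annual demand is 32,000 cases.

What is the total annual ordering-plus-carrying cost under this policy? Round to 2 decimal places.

Annual ordering cost = (D/Q)·S = (32,000/655) × 220 = $10,748.09
Annual holding cost  = (Q/2)·H = (655/2) × 10 = $3,275.00
Total = $10,748.09 + $3,275.00 = $14,023.09

$14,023.09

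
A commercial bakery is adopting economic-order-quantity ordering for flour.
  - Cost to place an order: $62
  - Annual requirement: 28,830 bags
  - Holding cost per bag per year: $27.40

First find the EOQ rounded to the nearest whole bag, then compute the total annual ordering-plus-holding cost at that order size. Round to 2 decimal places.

EOQ = √(2DS/H) = √(2 × 28,830 × 62 / 27.4)
    = √(130,471.53) ≈ 361.21 → Q = 361 bags
Orders/yr = 28,830/361 = 79.861; ordering cost = 79.861 × $62 = $4,951.41
Average inventory = 361/2 = 180.5; holding cost = 180.5 × $27.4 = $4,945.70
Total = $4,951.41 + $4,945.70 = $9,897.11

$9,897.11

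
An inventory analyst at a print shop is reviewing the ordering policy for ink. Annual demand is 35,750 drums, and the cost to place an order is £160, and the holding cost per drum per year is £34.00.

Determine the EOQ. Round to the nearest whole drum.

Q* = √(2·D·S / H) = √(2·35,750·160 / 34) = √336,470.6 ≈ 580.06

580 drums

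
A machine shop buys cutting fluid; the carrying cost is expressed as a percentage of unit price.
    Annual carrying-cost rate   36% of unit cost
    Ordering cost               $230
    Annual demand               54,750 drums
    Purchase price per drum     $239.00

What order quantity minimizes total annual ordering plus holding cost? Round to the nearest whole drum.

541 drums

H = i·C = 0.36 × $239 = $86.0400 per drum-year
Q* = √(2·D·S / H) = √(2·54,750·230 / 86.04) = √292,712.7 ≈ 541.03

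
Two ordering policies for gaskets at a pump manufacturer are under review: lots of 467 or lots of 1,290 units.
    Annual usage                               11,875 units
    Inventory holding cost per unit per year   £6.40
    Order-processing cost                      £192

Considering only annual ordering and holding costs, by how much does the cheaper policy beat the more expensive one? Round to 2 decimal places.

£481.19

TC(Q) = (D/Q)S + (Q/2)H
TC(467) = (11,875/467)×192 + (467/2)×6.4 = £6,376.63
TC(1,290) = (11,875/1,290)×192 + (1,290/2)×6.4 = £5,895.44
Cheaper: Q = 1,290.  Difference = £481.19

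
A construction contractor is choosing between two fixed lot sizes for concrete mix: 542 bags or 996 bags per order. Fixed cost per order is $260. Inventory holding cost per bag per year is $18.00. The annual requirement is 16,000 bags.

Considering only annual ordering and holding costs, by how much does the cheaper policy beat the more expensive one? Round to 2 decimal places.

$587.43

TC(Q) = (D/Q)S + (Q/2)H
TC(542) = (16,000/542)×260 + (542/2)×18 = $12,553.28
TC(996) = (16,000/996)×260 + (996/2)×18 = $13,140.71
|ΔTC| = |$12,553.28 − $13,140.71| = $587.43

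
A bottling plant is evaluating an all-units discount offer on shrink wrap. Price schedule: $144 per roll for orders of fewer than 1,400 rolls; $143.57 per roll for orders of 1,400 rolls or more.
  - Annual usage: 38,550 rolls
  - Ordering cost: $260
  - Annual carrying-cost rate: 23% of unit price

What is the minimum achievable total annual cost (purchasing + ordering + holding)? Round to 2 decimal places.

$5,564,897.56

H₁ = 23%×$144 = $33.1200;  H₂ = 23%×$143.57 = $33.0211
EOQ₁ = √(2×38,550×260/33.1200) = 777.98  (< 1,400, feasible at tier 1)
EOQ₂ = √(2×38,550×260/33.0211) = 779.14  (< 1,400 → use Q = 1,400 at tier-2 price)
TC(tier 1 (EOQ₁), Q≈778.0) = $5,576,966.71
TC(tier 2, Q≈1,400.0) = $5,564,897.56
Minimum at tier 2: $5,564,897.56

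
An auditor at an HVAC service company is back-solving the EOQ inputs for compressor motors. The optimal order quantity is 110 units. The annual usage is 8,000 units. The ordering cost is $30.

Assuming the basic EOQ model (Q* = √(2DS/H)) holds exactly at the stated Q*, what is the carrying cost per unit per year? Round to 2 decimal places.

$39.67

EOQ relation: Q² = 2DS/H, so rearrange for the unknown.
H = 2DS / Q² = 2 × 8,000 × 30 / 110² = 39.6694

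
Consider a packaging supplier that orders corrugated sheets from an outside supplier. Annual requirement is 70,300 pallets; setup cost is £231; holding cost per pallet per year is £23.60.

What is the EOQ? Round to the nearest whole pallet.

1,173 pallets

Q* = √(2·D·S / H) = √(2·70,300·231 / 23.6) = √1,376,211.9 ≈ 1,173.12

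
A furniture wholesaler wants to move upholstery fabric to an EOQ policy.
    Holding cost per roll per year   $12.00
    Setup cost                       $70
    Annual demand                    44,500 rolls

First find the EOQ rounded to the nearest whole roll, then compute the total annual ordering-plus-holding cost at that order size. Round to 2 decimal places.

$8,646.39

Q* = √(2·D·S / H) = √(2·44,500·70 / 12) = √519,166.7 ≈ 720.53 → Q = 721 rolls
Annual ordering cost = (D/Q)·S = (44,500/721) × 70 = $4,320.39
Annual holding cost  = (Q/2)·H = (721/2) × 12 = $4,326.00
Total = $4,320.39 + $4,326.00 = $8,646.39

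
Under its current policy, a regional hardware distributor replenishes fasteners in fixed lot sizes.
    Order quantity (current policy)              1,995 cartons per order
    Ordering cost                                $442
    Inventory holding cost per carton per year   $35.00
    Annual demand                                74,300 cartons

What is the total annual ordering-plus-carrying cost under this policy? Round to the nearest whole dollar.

$51,374

Orders/yr = 74,300/1,995 = 37.243; ordering cost = 37.243 × $442 = $16,461.45
Average inventory = 1,995/2 = 997.5; holding cost = 997.5 × $35 = $34,912.50
Total = $16,461.45 + $34,912.50 = $51,373.95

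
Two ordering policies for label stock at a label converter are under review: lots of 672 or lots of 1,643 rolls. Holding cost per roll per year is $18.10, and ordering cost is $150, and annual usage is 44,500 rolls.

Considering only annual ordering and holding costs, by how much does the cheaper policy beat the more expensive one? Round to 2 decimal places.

$2,917.20

For each Q, cost = (D/Q)·S + (Q/2)·H.
TC(672) = (44,500/672)×150 + (672/2)×18.1 = $16,014.64
TC(1,643) = (44,500/1,643)×150 + (1,643/2)×18.1 = $18,931.84
Lots of 672 are cheaper by $2,917.20.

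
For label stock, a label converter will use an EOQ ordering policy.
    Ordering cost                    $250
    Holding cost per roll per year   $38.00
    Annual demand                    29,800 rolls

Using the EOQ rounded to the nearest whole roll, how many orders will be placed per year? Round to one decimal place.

Q* = √(2·D·S / H) = √(2·29,800·250 / 38) = √392,105.3 ≈ 626.18 → Q = 626
Orders per year = D/Q = 29,800 / 626 = 47.604

47.6 orders per year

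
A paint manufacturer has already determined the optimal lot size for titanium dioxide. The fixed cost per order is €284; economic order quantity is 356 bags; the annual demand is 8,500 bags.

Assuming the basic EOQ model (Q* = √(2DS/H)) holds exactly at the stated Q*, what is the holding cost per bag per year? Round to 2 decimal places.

Since Q* = (2DS/H)^½, squaring gives Q*²·H = 2DS.
H = 2DS / Q² = 2 × 8,500 × 284 / 356² = 38.0949

€38.09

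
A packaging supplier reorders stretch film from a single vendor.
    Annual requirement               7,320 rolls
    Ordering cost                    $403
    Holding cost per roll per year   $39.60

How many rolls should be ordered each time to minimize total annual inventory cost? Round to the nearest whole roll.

386 rolls

EOQ = √(2DS/H) = √(2 × 7,320 × 403 / 39.6)
    = √(148,987.88) ≈ 385.99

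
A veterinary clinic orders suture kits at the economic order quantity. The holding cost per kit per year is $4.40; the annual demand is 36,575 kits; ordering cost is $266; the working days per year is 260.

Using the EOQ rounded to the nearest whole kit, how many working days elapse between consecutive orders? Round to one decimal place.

2DS/H = 2·36,575·266/4.4 = 4,422,250.00
EOQ = √4,422,250.00 ≈ 2,102.91 → Q = 2,103 kits
Days between orders = 260 / (D/Q) = 260 / 17.392 ≈ 14.950

14.9 days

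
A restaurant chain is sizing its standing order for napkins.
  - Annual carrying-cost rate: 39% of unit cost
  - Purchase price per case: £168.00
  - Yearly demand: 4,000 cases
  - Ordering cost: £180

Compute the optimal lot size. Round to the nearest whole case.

Holding cost per case per year: H = 39% × £168 = £65.5200
Optimal lot size Q* = (2 × 4,000 × £180 / £65.52)^½ ≈ 148.25

148 cases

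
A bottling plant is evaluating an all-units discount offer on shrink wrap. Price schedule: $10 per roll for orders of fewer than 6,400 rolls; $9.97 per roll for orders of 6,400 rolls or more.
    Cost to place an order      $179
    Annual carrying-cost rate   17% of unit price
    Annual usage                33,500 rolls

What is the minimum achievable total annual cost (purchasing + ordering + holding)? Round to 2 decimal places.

H₁ = 17%×$10 = $1.7000;  H₂ = 17%×$9.97 = $1.6949
EOQ₁ = √(2×33,500×179/1.7000) = 2,656.07  (< 6,400, feasible at tier 1)
EOQ₂ = √(2×33,500×179/1.6949) = 2,660.06  (< 6,400 → use Q = 6,400 at tier-2 price)
TC(tier 1 (EOQ₁), Q≈2,656.1) = $339,515.32
TC(tier 2, Q≈6,400.0) = $340,355.63
Minimum at tier 1 (EOQ₁): $339,515.32

$339,515.32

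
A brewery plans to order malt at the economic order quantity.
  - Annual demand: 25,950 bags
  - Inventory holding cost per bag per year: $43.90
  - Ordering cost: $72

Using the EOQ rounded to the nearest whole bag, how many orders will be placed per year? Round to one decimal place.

2DS/H = 2·25,950·72/43.9 = 85,120.73
EOQ = √85,120.73 ≈ 291.75 → Q = 292
Orders per year = D/Q = 25,950 / 292 = 88.870

88.9 orders per year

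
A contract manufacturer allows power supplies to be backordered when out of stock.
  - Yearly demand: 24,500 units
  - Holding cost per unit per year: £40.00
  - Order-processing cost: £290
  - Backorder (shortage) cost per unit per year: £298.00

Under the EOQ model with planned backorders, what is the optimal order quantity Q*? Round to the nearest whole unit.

Basic EOQ = √(2·24,500·290/40) = 596.029
Backorder adjustment √((H+b)/b) = √((40+298)/298) = 1.0650
Q* = 596.029 × 1.0650 ≈ 634.77

635 units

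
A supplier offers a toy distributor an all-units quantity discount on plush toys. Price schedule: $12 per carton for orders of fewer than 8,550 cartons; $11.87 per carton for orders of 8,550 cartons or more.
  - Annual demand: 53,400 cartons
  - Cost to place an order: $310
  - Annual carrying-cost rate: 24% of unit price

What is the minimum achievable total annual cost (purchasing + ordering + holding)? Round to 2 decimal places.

H₁ = 24%×$12 = $2.8800;  H₂ = 24%×$11.87 = $2.8488
EOQ₁ = √(2×53,400×310/2.8800) = 3,390.55  (< 8,550, feasible at tier 1)
EOQ₂ = √(2×53,400×310/2.8488) = 3,409.07  (< 8,550 → use Q = 8,550 at tier-2 price)
TC(tier 1 (EOQ₁), Q≈3,390.6) = $650,564.79
TC(tier 2, Q≈8,550.0) = $647,972.76
Minimum at tier 2: $647,972.76

$647,972.76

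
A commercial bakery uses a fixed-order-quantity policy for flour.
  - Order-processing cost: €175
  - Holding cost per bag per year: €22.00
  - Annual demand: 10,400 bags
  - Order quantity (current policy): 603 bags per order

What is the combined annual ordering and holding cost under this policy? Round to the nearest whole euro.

Annual ordering cost = (D/Q)·S = (10,400/603) × 175 = €3,018.24
Annual holding cost  = (Q/2)·H = (603/2) × 22 = €6,633.00
Total = €3,018.24 + €6,633.00 = €9,651.24

€9,651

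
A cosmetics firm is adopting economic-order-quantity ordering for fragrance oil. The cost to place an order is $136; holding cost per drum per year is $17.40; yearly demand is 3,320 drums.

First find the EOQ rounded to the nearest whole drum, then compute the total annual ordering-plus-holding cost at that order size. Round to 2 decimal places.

2DS/H = 2·3,320·136/17.4 = 51,898.85
EOQ = √51,898.85 ≈ 227.81 → Q = 228 drums
Ordering: D/Q × S = 3,320/228 × $136 = $1,980.35
Holding:  Q/2 × H = 228/2 × $17.4 = $1,983.60
Total = $1,980.35 + $1,983.60 = $3,963.95

$3,963.95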